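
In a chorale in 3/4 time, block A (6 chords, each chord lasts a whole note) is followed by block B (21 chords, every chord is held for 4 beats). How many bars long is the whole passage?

A: 6 × 4 = 24 beats = 8 bars.
B: 21 × 4 = 84 beats = 28 bars.
Total: 8 + 28 = 36 bars.

36 bars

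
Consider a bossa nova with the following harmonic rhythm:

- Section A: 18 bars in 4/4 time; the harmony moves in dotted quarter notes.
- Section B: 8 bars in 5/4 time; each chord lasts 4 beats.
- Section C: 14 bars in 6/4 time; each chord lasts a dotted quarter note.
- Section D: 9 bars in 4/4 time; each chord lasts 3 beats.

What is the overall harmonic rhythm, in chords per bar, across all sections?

A: 18 bars of 4 beats is 72 beats; at 1.5 beats each that's 48 chords.
B: 8 bars of 5 beats is 40 beats; at 4 beats each that's 10 chords.
C: 14 bars of 6 beats is 84 beats; at 1.5 beats each that's 56 chords.
D: 9 bars of 4 beats is 36 beats; at 3 beats each that's 12 chords.
Overall: 126 chords over 49 bars → 126/49 = 18/7 chords per bar.

18/7 chords per bar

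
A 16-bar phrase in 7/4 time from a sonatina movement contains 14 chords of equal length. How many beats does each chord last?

8 beats

16 bars × 7 beats/bar = 112 beats total.
112 beats ÷ 14 chords = 8 beats per chord.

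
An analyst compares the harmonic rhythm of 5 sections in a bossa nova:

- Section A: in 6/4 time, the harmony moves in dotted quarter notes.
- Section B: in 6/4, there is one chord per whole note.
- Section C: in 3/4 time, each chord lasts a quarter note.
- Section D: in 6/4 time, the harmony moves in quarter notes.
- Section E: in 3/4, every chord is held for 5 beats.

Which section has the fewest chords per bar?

Section E

A: 6/1.5 = 4 chords/bar.
B: 6/4 = 1.5 chords/bar.
C: 3/1 = 3 chords/bar.
D: 6/1 = 6 chords/bar.
E: 3/5 = 0.6 chords/bar.
Slowest is E at 0.6 chords/bar.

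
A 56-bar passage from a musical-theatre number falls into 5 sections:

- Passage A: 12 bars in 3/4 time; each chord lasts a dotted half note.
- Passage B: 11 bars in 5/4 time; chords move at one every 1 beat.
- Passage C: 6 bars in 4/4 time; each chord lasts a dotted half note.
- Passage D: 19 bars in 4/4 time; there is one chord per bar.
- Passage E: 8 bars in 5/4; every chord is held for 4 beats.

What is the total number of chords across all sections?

A has 36 beats and chords last 3 each, so 12 chords.
B has 55 beats and chords last 1 each, so 55 chords.
C has 24 beats and chords last 3 each, so 8 chords.
D has 76 beats and chords last 4 each, so 19 chords.
E has 40 beats and chords last 4 each, so 10 chords.
Total: 12 + 55 + 8 + 19 + 10 = 104.

104 chords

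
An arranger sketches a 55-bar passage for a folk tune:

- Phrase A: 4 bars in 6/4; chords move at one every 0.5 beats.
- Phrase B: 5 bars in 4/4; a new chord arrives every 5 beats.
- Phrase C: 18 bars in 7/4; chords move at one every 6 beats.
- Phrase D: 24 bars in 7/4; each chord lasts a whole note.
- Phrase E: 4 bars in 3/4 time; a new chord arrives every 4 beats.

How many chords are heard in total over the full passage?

A: 4·6 = 24 beats, 24/0.5 = 48 chords.
B: 5·4 = 20 beats, 20/5 = 4 chords.
C: 18·7 = 126 beats, 126/6 = 21 chords.
D: 24·7 = 168 beats, 168/4 = 42 chords.
E: 4·3 = 12 beats, 12/4 = 3 chords.
Total: 48 + 4 + 21 + 42 + 3 = 118.

118 chords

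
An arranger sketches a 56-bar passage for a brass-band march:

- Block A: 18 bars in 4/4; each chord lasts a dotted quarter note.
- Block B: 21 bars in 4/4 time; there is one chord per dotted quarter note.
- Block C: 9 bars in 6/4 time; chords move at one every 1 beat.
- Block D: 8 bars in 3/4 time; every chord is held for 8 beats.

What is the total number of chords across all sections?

A has 72 beats and chords last 1.5 each, so 48 chords.
B has 84 beats and chords last 1.5 each, so 56 chords.
C has 54 beats and chords last 1 each, so 54 chords.
D has 24 beats and chords last 8 each, so 3 chords.
Total: 48 + 56 + 54 + 3 = 161.

161 chords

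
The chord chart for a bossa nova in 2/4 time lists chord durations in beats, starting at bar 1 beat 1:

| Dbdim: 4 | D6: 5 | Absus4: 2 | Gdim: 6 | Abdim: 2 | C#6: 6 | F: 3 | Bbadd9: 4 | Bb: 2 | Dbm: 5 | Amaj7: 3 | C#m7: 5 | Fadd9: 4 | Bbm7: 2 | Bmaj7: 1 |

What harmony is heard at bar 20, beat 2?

Beat 2 of bar 20 is beat (20−1)×2 + 2 = 40 overall.
Running totals: Dbdim ends at 4, D6 ends at 9, Absus4 ends at 11, Gdim ends at 17, Abdim ends at 19, C#6 ends at 25, F ends at 28, Bbadd9 ends at 32, Bb ends at 34, Dbm ends at 39, Amaj7 ends at 42.
Beat 40 falls within Amaj7.

Amaj7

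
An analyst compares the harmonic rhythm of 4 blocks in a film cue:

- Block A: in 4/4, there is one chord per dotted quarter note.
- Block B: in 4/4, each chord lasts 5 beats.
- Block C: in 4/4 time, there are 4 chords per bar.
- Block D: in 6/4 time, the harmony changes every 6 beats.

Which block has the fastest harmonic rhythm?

A: 4 beats/bar ÷ 1.5 beats/chord = 8/3 chords/bar.
B: 4 beats/bar ÷ 5 beats/chord = 0.8 chords/bar.
C: 4 beats/bar ÷ 1 beat/chord = 4 chords/bar.
D: 6 beats/bar ÷ 6 beats/chord = 1 chord/bar.
Fastest is C at 4 chords/bar.

Block C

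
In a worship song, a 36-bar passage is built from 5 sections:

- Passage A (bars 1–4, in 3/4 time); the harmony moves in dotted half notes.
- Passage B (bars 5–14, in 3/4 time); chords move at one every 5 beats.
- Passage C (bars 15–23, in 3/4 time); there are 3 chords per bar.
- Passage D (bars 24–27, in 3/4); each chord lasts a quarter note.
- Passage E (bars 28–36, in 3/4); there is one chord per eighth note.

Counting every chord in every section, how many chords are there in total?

A: 4 bars × 3 beats = 12 beats; 3 beats/chord → 4 chords.
B: 10 bars × 3 beats = 30 beats; 5 beats/chord → 6 chords.
C: 9 bars × 3 beats = 27 beats; 1 beat/chord → 27 chords.
D: 4 bars × 3 beats = 12 beats; 1 beat/chord → 12 chords.
E: 9 bars × 3 beats = 27 beats; 0.5 beats/chord → 54 chords.
Total: 4 + 6 + 27 + 12 + 54 = 103.

103 chords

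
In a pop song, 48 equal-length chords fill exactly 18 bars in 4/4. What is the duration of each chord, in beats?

1.5 beats

18 bars × 4 beats/bar = 72 beats total.
72 beats ÷ 48 chords = 1.5 beats per chord.
(That is a dotted quarter note.)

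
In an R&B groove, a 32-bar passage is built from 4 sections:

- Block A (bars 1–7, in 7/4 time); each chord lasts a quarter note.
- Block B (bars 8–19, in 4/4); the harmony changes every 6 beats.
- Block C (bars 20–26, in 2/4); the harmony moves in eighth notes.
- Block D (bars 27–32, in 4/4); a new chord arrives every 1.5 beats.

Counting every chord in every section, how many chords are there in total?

101 chords

A: 7·7 = 49 beats, 49/1 = 49 chords.
B: 12·4 = 48 beats, 48/6 = 8 chords.
C: 7·2 = 14 beats, 14/0.5 = 28 chords.
D: 6·4 = 24 beats, 24/1.5 = 16 chords.
Total: 49 + 8 + 28 + 16 = 101.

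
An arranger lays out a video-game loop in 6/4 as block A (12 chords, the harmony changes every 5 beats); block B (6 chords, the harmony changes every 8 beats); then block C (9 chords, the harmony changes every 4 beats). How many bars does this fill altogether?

A: 12 × 5 = 60 beats = 10 bars.
B: 6 × 8 = 48 beats = 8 bars.
C: 9 × 4 = 36 beats = 6 bars.
Total: 10 + 8 + 6 = 24 bars.

24 bars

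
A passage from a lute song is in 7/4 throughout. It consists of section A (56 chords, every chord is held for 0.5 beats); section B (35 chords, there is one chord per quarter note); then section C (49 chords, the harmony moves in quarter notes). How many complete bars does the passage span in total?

A: 56 × 0.5 = 28 beats = 4 bars.
B: 35 × 1 = 35 beats = 5 bars.
C: 49 × 1 = 49 beats = 7 bars.
Total: 4 + 5 + 7 = 16 bars.

16 bars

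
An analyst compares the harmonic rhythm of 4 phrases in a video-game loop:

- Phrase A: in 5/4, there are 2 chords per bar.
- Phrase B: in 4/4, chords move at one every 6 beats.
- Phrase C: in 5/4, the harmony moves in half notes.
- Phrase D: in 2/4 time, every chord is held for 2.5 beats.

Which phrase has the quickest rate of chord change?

A: 5/2.5 = 2 chords/bar.
B: 4/6 = 2/3 chords/bar.
C: 5/2 = 2.5 chords/bar.
D: 2/2.5 = 0.8 chords/bar.
Fastest is C at 2.5 chords/bar.

Phrase C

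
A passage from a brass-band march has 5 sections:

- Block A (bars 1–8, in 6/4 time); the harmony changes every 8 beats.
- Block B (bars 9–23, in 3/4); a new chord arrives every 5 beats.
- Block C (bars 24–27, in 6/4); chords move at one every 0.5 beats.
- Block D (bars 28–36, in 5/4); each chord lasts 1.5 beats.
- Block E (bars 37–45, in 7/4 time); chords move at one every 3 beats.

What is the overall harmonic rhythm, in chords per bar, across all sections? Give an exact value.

A: 8 × 6 = 48 beats ÷ 8 = 6 chords.
B: 15 × 3 = 45 beats ÷ 5 = 9 chords.
C: 4 × 6 = 24 beats ÷ 0.5 = 48 chords.
D: 9 × 5 = 45 beats ÷ 1.5 = 30 chords.
E: 9 × 7 = 63 beats ÷ 3 = 21 chords.
Overall: 114 chords over 45 bars → 114/45 = 38/15 chords per bar.

38/15 chords per bar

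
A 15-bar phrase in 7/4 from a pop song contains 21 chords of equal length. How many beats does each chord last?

15 bars × 7 beats/bar = 105 beats total.
105 beats ÷ 21 chords = 5 beats per chord.

5 beats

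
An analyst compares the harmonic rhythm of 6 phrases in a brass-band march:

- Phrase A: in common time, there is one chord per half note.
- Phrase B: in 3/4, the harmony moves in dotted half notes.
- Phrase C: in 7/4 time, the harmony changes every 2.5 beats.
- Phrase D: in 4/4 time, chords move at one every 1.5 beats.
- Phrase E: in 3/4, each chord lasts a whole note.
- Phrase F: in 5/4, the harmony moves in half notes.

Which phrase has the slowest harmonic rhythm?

A: 4 beats/bar ÷ 2 beats/chord = 2 chords/bar.
B: 3 beats/bar ÷ 3 beats/chord = 1 chord/bar.
C: 7 beats/bar ÷ 2.5 beats/chord = 2.8 chords/bar.
D: 4 beats/bar ÷ 1.5 beats/chord = 8/3 chords/bar.
E: 3 beats/bar ÷ 4 beats/chord = 0.75 chords/bar.
F: 5 beats/bar ÷ 2 beats/chord = 2.5 chords/bar.
Slowest is E at 0.75 chords/bar.

Phrase E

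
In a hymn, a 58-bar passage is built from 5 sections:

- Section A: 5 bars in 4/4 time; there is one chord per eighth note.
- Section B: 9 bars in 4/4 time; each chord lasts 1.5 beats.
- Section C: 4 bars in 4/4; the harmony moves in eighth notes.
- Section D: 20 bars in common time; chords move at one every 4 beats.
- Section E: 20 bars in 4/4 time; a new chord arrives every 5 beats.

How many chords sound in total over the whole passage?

A: 5·4 = 20 beats, 20/0.5 = 40 chords.
B: 9·4 = 36 beats, 36/1.5 = 24 chords.
C: 4·4 = 16 beats, 16/0.5 = 32 chords.
D: 20·4 = 80 beats, 80/4 = 20 chords.
E: 20·4 = 80 beats, 80/5 = 16 chords.
Total: 40 + 24 + 32 + 20 + 16 = 132.

132 chords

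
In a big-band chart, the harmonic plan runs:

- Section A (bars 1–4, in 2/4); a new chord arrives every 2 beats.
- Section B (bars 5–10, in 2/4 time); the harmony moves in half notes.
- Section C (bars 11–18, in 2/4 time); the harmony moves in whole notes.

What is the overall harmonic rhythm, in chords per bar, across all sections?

7/9 chords per bar

A: 4 bars of 2 beats is 8 beats; at 2 beats each that's 4 chords.
B: 6 bars of 2 beats is 12 beats; at 2 beats each that's 6 chords.
C: 8 bars of 2 beats is 16 beats; at 4 beats each that's 4 chords.
Overall: 14 chords over 18 bars → 14/18 = 7/9 chords per bar.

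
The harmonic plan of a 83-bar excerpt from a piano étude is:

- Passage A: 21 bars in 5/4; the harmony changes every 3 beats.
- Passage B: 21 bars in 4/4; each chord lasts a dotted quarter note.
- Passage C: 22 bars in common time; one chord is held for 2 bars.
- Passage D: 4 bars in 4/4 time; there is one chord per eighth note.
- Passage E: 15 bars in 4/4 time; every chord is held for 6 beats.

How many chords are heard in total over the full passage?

A: 21·5 = 105 beats, 105/3 = 35 chords.
B: 21·4 = 84 beats, 84/1.5 = 56 chords.
C: 22·4 = 88 beats, 88/8 = 11 chords.
D: 4·4 = 16 beats, 16/0.5 = 32 chords.
E: 15·4 = 60 beats, 60/6 = 10 chords.
Total: 35 + 56 + 11 + 32 + 10 = 144.

144 chords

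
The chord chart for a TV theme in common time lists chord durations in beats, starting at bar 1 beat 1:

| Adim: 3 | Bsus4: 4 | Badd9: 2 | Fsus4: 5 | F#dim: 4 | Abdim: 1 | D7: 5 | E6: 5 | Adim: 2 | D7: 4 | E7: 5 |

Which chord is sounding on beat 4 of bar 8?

Beat 4 of bar 8 is beat (8−1)×4 + 4 = 32 overall.
Running totals: Adim ends at 3, Bsus4 ends at 7, Badd9 ends at 9, Fsus4 ends at 14, F#dim ends at 18, Abdim ends at 19, D7 ends at 24, E6 ends at 29, Adim ends at 31, D7 ends at 35.
Beat 32 falls within D7.

D7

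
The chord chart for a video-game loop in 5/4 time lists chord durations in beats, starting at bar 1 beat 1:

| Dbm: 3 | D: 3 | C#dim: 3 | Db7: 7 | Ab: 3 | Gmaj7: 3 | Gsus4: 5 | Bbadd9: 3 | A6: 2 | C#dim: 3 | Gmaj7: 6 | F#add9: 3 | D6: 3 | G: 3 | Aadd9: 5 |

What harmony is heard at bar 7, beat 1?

Beat 1 of bar 7 is beat (7−1)×5 + 1 = 31 overall.
Running totals: Dbm ends at 3, D ends at 6, C#dim ends at 9, Db7 ends at 16, Ab ends at 19, Gmaj7 ends at 22, Gsus4 ends at 27, Bbadd9 ends at 30, A6 ends at 32.
Beat 31 falls within A6.

A6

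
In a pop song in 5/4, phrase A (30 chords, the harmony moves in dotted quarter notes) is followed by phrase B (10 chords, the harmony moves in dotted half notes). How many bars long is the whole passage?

15 bars

A: 30 × 1.5 = 45 beats = 9 bars.
B: 10 × 3 = 30 beats = 6 bars.
Total: 9 + 6 = 15 bars.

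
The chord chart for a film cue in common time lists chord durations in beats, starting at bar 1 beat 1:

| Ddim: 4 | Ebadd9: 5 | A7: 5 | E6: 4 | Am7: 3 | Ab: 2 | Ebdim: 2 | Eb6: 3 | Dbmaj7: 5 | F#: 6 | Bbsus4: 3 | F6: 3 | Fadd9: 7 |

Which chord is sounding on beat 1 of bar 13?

Fadd9

Beat 1 of bar 13 is beat (13−1)×4 + 1 = 49 overall.
Running totals: Ddim ends at 4, Ebadd9 ends at 9, A7 ends at 14, E6 ends at 18, Am7 ends at 21, Ab ends at 23, Ebdim ends at 25, Eb6 ends at 28, Dbmaj7 ends at 33, F# ends at 39, Bbsus4 ends at 42, F6 ends at 45, Fadd9 ends at 52.
Beat 49 falls within Fadd9.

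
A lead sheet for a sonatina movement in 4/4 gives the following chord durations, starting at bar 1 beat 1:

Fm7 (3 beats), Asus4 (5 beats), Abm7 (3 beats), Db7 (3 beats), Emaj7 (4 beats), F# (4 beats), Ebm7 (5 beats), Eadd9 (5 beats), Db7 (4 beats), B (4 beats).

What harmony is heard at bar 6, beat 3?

Beat 3 of bar 6 is beat (6−1)×4 + 3 = 23 overall.
Running totals: Fm7 ends at 3, Asus4 ends at 8, Abm7 ends at 11, Db7 ends at 14, Emaj7 ends at 18, F# ends at 22, Ebm7 ends at 27.
Beat 23 falls within Ebm7.

Ebm7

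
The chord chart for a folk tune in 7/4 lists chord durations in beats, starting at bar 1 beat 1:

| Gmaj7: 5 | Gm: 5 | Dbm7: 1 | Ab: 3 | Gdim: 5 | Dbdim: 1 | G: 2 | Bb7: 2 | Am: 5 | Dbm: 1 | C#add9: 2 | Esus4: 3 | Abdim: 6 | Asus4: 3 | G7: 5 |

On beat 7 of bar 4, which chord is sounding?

Beat 7 of bar 4 is beat (4−1)×7 + 7 = 28 overall.
Running totals: Gmaj7 ends at 5, Gm ends at 10, Dbm7 ends at 11, Ab ends at 14, Gdim ends at 19, Dbdim ends at 20, G ends at 22, Bb7 ends at 24, Am ends at 29.
Beat 28 falls within Am.

Am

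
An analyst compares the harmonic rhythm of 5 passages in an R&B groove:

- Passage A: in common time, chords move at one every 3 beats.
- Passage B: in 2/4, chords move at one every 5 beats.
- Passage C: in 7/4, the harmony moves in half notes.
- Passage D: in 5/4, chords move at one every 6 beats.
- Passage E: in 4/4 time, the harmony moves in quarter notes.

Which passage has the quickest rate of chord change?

Passage E

A: 4/3 = 4/3 chords/bar.
B: 2/5 = 0.4 chords/bar.
C: 7/2 = 3.5 chords/bar.
D: 5/6 = 5/6 chords/bar.
E: 4/1 = 4 chords/bar.
Fastest is E at 4 chords/bar.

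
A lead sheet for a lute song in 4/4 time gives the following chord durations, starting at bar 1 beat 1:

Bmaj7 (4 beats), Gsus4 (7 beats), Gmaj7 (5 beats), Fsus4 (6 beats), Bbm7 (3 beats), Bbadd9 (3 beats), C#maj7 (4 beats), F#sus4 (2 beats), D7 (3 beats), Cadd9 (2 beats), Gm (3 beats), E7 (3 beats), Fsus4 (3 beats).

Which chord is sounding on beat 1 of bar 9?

Beat 1 of bar 9 is beat (9−1)×4 + 1 = 33 overall.
Running totals: Bmaj7 ends at 4, Gsus4 ends at 11, Gmaj7 ends at 16, Fsus4 ends at 22, Bbm7 ends at 25, Bbadd9 ends at 28, C#maj7 ends at 32, F#sus4 ends at 34.
Beat 33 falls within F#sus4.

F#sus4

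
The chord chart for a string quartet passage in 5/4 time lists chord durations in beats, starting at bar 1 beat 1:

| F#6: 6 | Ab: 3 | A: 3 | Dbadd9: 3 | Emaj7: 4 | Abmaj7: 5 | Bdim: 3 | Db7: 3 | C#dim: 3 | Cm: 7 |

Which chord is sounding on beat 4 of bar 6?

Beat 4 of bar 6 is beat (6−1)×5 + 4 = 29 overall.
Running totals: F#6 ends at 6, Ab ends at 9, A ends at 12, Dbadd9 ends at 15, Emaj7 ends at 19, Abmaj7 ends at 24, Bdim ends at 27, Db7 ends at 30.
Beat 29 falls within Db7.

Db7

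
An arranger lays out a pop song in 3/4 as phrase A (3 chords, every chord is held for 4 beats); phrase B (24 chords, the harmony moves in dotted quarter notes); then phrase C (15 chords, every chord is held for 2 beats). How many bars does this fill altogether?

A: 3 × 4 = 12 beats = 4 bars.
B: 24 × 1.5 = 36 beats = 12 bars.
C: 15 × 2 = 30 beats = 10 bars.
Total: 4 + 12 + 10 = 26 bars.

26 bars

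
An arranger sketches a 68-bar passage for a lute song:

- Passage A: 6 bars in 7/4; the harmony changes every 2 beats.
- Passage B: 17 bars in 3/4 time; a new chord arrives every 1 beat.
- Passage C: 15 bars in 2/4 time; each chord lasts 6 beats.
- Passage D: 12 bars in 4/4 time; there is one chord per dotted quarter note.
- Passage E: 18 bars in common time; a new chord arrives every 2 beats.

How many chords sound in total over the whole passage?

145 chords

A has 42 beats and chords last 2 each, so 21 chords.
B has 51 beats and chords last 1 each, so 51 chords.
C has 30 beats and chords last 6 each, so 5 chords.
D has 48 beats and chords last 1.5 each, so 32 chords.
E has 72 beats and chords last 2 each, so 36 chords.
Total: 21 + 51 + 5 + 32 + 36 = 145.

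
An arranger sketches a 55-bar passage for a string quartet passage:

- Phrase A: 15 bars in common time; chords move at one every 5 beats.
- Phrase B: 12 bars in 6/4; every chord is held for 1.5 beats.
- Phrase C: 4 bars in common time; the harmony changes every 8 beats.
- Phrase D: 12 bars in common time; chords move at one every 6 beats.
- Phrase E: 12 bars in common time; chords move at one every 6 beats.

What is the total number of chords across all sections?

78 chords

A has 60 beats and chords last 5 each, so 12 chords.
B has 72 beats and chords last 1.5 each, so 48 chords.
C has 16 beats and chords last 8 each, so 2 chords.
D has 48 beats and chords last 6 each, so 8 chords.
E has 48 beats and chords last 6 each, so 8 chords.
Total: 12 + 48 + 2 + 8 + 8 = 78.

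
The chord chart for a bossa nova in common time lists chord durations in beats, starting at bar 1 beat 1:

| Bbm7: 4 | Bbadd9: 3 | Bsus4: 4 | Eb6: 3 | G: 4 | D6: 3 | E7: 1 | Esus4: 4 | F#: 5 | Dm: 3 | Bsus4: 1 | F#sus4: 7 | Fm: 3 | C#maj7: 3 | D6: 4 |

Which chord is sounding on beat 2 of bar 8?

F#

Beat 2 of bar 8 is beat (8−1)×4 + 2 = 30 overall.
Running totals: Bbm7 ends at 4, Bbadd9 ends at 7, Bsus4 ends at 11, Eb6 ends at 14, G ends at 18, D6 ends at 21, E7 ends at 22, Esus4 ends at 26, F# ends at 31.
Beat 30 falls within F#.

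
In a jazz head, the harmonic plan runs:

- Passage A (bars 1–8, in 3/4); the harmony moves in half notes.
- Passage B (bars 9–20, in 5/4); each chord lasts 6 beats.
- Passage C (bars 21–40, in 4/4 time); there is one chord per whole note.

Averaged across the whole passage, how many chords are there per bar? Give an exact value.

1.05 chords per bar

A: 8 × 3 = 24 beats ÷ 2 = 12 chords.
B: 12 × 5 = 60 beats ÷ 6 = 10 chords.
C: 20 × 4 = 80 beats ÷ 4 = 20 chords.
Overall: 42 chords over 40 bars → 42/40 = 1.05 chords per bar.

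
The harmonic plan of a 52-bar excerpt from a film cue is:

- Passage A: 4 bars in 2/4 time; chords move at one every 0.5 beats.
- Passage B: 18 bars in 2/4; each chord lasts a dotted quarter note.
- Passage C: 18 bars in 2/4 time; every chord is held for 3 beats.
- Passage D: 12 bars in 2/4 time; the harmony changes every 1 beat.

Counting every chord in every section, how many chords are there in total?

76 chords

A: 4 bars × 2 beats = 8 beats; 0.5 beats/chord → 16 chords.
B: 18 bars × 2 beats = 36 beats; 1.5 beats/chord → 24 chords.
C: 18 bars × 2 beats = 36 beats; 3 beats/chord → 12 chords.
D: 12 bars × 2 beats = 24 beats; 1 beat/chord → 24 chords.
Total: 16 + 24 + 12 + 24 = 76.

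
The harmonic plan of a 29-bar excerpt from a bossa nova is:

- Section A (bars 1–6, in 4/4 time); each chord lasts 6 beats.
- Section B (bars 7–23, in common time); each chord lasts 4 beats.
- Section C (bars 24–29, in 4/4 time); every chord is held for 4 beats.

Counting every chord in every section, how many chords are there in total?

A: 6·4 = 24 beats, 24/6 = 4 chords.
B: 17·4 = 68 beats, 68/4 = 17 chords.
C: 6·4 = 24 beats, 24/4 = 6 chords.
Total: 4 + 17 + 6 = 27.

27 chords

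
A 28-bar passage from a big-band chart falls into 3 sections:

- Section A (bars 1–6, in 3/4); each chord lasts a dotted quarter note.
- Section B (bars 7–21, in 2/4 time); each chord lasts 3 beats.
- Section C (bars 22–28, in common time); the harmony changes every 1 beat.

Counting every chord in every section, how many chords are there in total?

A has 18 beats and chords last 1.5 each, so 12 chords.
B has 30 beats and chords last 3 each, so 10 chords.
C has 28 beats and chords last 1 each, so 28 chords.
Total: 12 + 10 + 28 = 50.

50 chords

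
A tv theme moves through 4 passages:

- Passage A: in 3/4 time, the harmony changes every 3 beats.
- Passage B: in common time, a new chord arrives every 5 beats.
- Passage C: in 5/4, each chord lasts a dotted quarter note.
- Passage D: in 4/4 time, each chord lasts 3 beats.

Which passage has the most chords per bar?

A: each chord is 3 beats in 3/4, so 1 per bar.
B: each chord is 5 beats in 4/4, so 0.8 per bar.
C: each chord is 1.5 beats in 5/4, so 10/3 per bar.
D: each chord is 3 beats in 4/4, so 4/3 per bar.
Fastest is C at 10/3 chords/bar.

Passage C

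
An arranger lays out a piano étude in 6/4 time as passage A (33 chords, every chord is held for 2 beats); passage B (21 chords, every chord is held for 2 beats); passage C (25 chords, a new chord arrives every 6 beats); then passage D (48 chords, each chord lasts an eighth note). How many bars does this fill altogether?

47 bars

A: 33 × 2 = 66 beats = 11 bars.
B: 21 × 2 = 42 beats = 7 bars.
C: 25 × 6 = 150 beats = 25 bars.
D: 48 × 0.5 = 24 beats = 4 bars.
Total: 11 + 7 + 25 + 4 = 47 bars.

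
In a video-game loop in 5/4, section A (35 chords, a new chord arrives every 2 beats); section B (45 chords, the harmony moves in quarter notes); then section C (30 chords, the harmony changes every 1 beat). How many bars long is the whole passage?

A: 35 × 2 = 70 beats = 14 bars.
B: 45 × 1 = 45 beats = 9 bars.
C: 30 × 1 = 30 beats = 6 bars.
Total: 14 + 9 + 6 = 29 bars.

29 bars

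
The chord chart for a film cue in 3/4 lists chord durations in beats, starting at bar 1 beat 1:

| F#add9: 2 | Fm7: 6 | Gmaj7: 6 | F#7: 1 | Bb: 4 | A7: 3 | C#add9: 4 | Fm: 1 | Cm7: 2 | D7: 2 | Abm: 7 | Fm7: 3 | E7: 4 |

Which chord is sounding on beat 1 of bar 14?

Fm7

Beat 1 of bar 14 is beat (14−1)×3 + 1 = 40 overall.
Running totals: F#add9 ends at 2, Fm7 ends at 8, Gmaj7 ends at 14, F#7 ends at 15, Bb ends at 19, A7 ends at 22, C#add9 ends at 26, Fm ends at 27, Cm7 ends at 29, D7 ends at 31, Abm ends at 38, Fm7 ends at 41.
Beat 40 falls within Fm7.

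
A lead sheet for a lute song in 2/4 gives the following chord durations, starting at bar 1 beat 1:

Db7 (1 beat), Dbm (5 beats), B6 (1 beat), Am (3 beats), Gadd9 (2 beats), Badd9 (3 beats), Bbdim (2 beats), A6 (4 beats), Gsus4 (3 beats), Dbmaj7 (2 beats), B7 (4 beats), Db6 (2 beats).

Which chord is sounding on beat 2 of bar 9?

A6

Beat 2 of bar 9 is beat (9−1)×2 + 2 = 18 overall.
Running totals: Db7 ends at 1, Dbm ends at 6, B6 ends at 7, Am ends at 10, Gadd9 ends at 12, Badd9 ends at 15, Bbdim ends at 17, A6 ends at 21.
Beat 18 falls within A6.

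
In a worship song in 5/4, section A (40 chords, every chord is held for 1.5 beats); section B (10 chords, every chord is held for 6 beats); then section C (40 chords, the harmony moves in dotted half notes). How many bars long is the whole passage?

48 bars

A: 40 × 1.5 = 60 beats = 12 bars.
B: 10 × 6 = 60 beats = 12 bars.
C: 40 × 3 = 120 beats = 24 bars.
Total: 12 + 12 + 24 = 48 bars.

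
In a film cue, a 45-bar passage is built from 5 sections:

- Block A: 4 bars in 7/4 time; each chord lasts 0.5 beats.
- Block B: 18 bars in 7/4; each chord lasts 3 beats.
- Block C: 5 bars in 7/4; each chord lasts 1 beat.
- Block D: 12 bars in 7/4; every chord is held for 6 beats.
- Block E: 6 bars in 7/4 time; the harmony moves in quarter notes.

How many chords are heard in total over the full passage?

A: 4·7 = 28 beats, 28/0.5 = 56 chords.
B: 18·7 = 126 beats, 126/3 = 42 chords.
C: 5·7 = 35 beats, 35/1 = 35 chords.
D: 12·7 = 84 beats, 84/6 = 14 chords.
E: 6·7 = 42 beats, 42/1 = 42 chords.
Total: 56 + 42 + 35 + 14 + 42 = 189.

189 chords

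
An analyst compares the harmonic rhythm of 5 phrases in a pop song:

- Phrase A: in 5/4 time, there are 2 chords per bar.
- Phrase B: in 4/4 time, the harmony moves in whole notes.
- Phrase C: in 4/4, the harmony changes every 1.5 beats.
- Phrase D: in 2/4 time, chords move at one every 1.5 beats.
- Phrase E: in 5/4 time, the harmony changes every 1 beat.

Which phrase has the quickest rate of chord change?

A: 5 beats/bar ÷ 2.5 beats/chord = 2 chords/bar.
B: 4 beats/bar ÷ 4 beats/chord = 1 chord/bar.
C: 4 beats/bar ÷ 1.5 beats/chord = 8/3 chords/bar.
D: 2 beats/bar ÷ 1.5 beats/chord = 4/3 chords/bar.
E: 5 beats/bar ÷ 1 beat/chord = 5 chords/bar.
Fastest is E at 5 chords/bar.

Phrase E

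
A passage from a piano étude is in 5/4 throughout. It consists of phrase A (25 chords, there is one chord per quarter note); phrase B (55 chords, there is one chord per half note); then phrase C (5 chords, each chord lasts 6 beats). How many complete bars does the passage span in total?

33 bars

A: 25 × 1 = 25 beats = 5 bars.
B: 55 × 2 = 110 beats = 22 bars.
C: 5 × 6 = 30 beats = 6 bars.
Total: 5 + 22 + 6 = 33 bars.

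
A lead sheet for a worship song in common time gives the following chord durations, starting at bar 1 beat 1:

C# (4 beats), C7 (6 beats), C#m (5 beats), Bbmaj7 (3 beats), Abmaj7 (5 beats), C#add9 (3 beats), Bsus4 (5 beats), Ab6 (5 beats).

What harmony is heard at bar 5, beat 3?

Beat 3 of bar 5 is beat (5−1)×4 + 3 = 19 overall.
Running totals: C# ends at 4, C7 ends at 10, C#m ends at 15, Bbmaj7 ends at 18, Abmaj7 ends at 23.
Beat 19 falls within Abmaj7.

Abmaj7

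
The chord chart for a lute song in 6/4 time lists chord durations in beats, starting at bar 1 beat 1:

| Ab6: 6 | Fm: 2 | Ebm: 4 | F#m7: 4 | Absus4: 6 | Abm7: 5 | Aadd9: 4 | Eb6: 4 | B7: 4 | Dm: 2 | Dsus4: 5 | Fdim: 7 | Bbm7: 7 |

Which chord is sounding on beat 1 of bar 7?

B7

Beat 1 of bar 7 is beat (7−1)×6 + 1 = 37 overall.
Running totals: Ab6 ends at 6, Fm ends at 8, Ebm ends at 12, F#m7 ends at 16, Absus4 ends at 22, Abm7 ends at 27, Aadd9 ends at 31, Eb6 ends at 35, B7 ends at 39.
Beat 37 falls within B7.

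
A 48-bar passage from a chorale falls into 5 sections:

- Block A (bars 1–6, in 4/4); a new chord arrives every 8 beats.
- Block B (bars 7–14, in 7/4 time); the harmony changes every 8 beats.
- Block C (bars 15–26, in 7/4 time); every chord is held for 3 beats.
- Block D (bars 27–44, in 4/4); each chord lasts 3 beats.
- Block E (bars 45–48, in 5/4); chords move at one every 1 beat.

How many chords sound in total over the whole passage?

A: 6 bars × 4 beats = 24 beats; 8 beats/chord → 3 chords.
B: 8 bars × 7 beats = 56 beats; 8 beats/chord → 7 chords.
C: 12 bars × 7 beats = 84 beats; 3 beats/chord → 28 chords.
D: 18 bars × 4 beats = 72 beats; 3 beats/chord → 24 chords.
E: 4 bars × 5 beats = 20 beats; 1 beat/chord → 20 chords.
Total: 3 + 7 + 28 + 24 + 20 = 82.

82 chords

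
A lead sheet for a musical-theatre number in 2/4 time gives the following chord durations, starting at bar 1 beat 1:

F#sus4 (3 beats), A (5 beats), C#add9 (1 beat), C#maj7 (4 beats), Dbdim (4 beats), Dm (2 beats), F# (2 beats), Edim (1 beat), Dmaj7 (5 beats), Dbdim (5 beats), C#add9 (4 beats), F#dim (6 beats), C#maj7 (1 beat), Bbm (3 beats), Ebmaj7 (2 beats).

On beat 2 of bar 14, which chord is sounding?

Beat 2 of bar 14 is beat (14−1)×2 + 2 = 28 overall.
Running totals: F#sus4 ends at 3, A ends at 8, C#add9 ends at 9, C#maj7 ends at 13, Dbdim ends at 17, Dm ends at 19, F# ends at 21, Edim ends at 22, Dmaj7 ends at 27, Dbdim ends at 32.
Beat 28 falls within Dbdim.

Dbdim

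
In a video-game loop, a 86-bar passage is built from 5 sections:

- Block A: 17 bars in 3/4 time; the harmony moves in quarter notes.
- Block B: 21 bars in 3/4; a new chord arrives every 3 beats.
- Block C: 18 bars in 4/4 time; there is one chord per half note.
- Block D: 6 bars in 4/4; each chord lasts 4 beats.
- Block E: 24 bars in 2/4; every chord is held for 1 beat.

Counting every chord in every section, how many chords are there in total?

A: 17·3 = 51 beats, 51/1 = 51 chords.
B: 21·3 = 63 beats, 63/3 = 21 chords.
C: 18·4 = 72 beats, 72/2 = 36 chords.
D: 6·4 = 24 beats, 24/4 = 6 chords.
E: 24·2 = 48 beats, 48/1 = 48 chords.
Total: 51 + 21 + 36 + 6 + 48 = 162.

162 chords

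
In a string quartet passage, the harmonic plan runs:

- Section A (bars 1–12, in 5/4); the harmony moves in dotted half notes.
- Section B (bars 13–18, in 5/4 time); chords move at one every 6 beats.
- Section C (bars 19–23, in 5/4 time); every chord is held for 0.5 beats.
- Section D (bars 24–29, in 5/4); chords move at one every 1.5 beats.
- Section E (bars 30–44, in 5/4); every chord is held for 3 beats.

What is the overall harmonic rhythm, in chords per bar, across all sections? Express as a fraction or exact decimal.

A: 12 bars of 5 beats is 60 beats; at 3 beats each that's 20 chords.
B: 6 bars of 5 beats is 30 beats; at 6 beats each that's 5 chords.
C: 5 bars of 5 beats is 25 beats; at 0.5 beats each that's 50 chords.
D: 6 bars of 5 beats is 30 beats; at 1.5 beats each that's 20 chords.
E: 15 bars of 5 beats is 75 beats; at 3 beats each that's 25 chords.
Overall: 120 chords over 44 bars → 120/44 = 30/11 chords per bar.

30/11 chords per bar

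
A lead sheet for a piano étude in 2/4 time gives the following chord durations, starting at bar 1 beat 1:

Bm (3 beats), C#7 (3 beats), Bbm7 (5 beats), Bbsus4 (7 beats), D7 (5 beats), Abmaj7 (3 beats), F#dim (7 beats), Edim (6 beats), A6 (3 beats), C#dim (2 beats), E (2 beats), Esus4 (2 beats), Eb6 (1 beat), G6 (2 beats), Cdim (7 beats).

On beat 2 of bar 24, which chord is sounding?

Beat 2 of bar 24 is beat (24−1)×2 + 2 = 48 overall.
Running totals: Bm ends at 3, C#7 ends at 6, Bbm7 ends at 11, Bbsus4 ends at 18, D7 ends at 23, Abmaj7 ends at 26, F#dim ends at 33, Edim ends at 39, A6 ends at 42, C#dim ends at 44, E ends at 46, Esus4 ends at 48.
Beat 48 falls within Esus4.

Esus4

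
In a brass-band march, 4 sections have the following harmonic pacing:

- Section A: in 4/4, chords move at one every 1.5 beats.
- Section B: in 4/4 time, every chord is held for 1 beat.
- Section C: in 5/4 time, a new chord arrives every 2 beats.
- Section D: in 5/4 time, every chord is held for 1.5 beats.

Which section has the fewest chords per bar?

A: each chord is 1.5 beats in 4/4, so 8/3 per bar.
B: each chord is 1 beat in 4/4, so 4 per bar.
C: each chord is 2 beats in 5/4, so 2.5 per bar.
D: each chord is 1.5 beats in 5/4, so 10/3 per bar.
Slowest is C at 2.5 chords/bar.

Section C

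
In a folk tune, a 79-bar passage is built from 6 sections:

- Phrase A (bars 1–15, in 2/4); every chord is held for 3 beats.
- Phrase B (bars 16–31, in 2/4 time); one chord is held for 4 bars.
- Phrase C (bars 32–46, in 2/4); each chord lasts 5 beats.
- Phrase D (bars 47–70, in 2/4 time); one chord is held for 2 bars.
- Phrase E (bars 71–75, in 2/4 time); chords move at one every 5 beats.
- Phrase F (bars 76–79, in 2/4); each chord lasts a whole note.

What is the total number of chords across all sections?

A: 15 bars × 2 beats = 30 beats; 3 beats/chord → 10 chords.
B: 16 bars × 2 beats = 32 beats; 8 beats/chord → 4 chords.
C: 15 bars × 2 beats = 30 beats; 5 beats/chord → 6 chords.
D: 24 bars × 2 beats = 48 beats; 4 beats/chord → 12 chords.
E: 5 bars × 2 beats = 10 beats; 5 beats/chord → 2 chords.
F: 4 bars × 2 beats = 8 beats; 4 beats/chord → 2 chords.
Total: 10 + 4 + 6 + 12 + 2 + 2 = 36.

36 chords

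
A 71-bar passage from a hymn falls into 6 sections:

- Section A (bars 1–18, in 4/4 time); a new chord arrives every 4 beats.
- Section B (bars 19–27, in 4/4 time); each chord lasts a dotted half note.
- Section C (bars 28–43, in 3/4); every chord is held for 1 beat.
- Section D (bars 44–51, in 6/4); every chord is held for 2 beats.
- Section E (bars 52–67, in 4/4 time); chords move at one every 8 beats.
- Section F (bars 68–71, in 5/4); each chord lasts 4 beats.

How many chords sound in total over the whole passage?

A: 18 bars × 4 beats = 72 beats; 4 beats/chord → 18 chords.
B: 9 bars × 4 beats = 36 beats; 3 beats/chord → 12 chords.
C: 16 bars × 3 beats = 48 beats; 1 beat/chord → 48 chords.
D: 8 bars × 6 beats = 48 beats; 2 beats/chord → 24 chords.
E: 16 bars × 4 beats = 64 beats; 8 beats/chord → 8 chords.
F: 4 bars × 5 beats = 20 beats; 4 beats/chord → 5 chords.
Total: 18 + 12 + 48 + 24 + 8 + 5 = 115.

115 chords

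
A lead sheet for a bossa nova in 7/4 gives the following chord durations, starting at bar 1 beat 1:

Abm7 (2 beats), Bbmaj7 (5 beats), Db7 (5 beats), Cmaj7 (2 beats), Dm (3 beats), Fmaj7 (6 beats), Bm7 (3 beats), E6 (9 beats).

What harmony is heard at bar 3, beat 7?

Beat 7 of bar 3 is beat (3−1)×7 + 7 = 21 overall.
Running totals: Abm7 ends at 2, Bbmaj7 ends at 7, Db7 ends at 12, Cmaj7 ends at 14, Dm ends at 17, Fmaj7 ends at 23.
Beat 21 falls within Fmaj7.

Fmaj7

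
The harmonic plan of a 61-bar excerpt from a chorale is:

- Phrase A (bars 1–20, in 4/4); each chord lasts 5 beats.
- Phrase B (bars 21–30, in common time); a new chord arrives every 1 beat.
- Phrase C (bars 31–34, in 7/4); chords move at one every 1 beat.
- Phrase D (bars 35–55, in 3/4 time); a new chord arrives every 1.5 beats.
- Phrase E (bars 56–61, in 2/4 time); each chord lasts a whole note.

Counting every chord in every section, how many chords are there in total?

A: 20 bars × 4 beats = 80 beats; 5 beats/chord → 16 chords.
B: 10 bars × 4 beats = 40 beats; 1 beat/chord → 40 chords.
C: 4 bars × 7 beats = 28 beats; 1 beat/chord → 28 chords.
D: 21 bars × 3 beats = 63 beats; 1.5 beats/chord → 42 chords.
E: 6 bars × 2 beats = 12 beats; 4 beats/chord → 3 chords.
Total: 16 + 40 + 28 + 42 + 3 = 129.

129 chords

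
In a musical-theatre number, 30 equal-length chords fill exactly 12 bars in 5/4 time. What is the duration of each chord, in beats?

2 beats

12 bars × 5 beats/bar = 60 beats total.
60 beats ÷ 30 chords = 2 beats per chord.
(That is a half note.)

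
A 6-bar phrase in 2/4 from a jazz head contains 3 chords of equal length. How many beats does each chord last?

4 beats

6 bars × 2 beats/bar = 12 beats total.
12 beats ÷ 3 chords = 4 beats per chord.
(That is a whole note.)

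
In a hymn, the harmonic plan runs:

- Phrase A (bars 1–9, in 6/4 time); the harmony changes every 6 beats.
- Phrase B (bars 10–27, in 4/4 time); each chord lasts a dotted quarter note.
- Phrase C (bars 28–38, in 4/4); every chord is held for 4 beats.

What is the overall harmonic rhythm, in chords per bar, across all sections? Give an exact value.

34/19 chords per bar

A: 9 × 6 = 54 beats ÷ 6 = 9 chords.
B: 18 × 4 = 72 beats ÷ 1.5 = 48 chords.
C: 11 × 4 = 44 beats ÷ 4 = 11 chords.
Overall: 68 chords over 38 bars → 68/38 = 34/19 chords per bar.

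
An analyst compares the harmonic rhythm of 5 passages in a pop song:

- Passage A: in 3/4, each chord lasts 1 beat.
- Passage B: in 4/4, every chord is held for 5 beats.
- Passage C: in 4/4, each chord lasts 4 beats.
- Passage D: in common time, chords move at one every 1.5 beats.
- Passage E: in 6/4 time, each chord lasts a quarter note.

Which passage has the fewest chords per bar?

A: each chord is 1 beat in 3/4, so 3 per bar.
B: each chord is 5 beats in 4/4, so 0.8 per bar.
C: each chord is 4 beats in 4/4, so 1 per bar.
D: each chord is 1.5 beats in 4/4, so 8/3 per bar.
E: each chord is 1 beat in 6/4, so 6 per bar.
Slowest is B at 0.8 chords/bar.

Passage B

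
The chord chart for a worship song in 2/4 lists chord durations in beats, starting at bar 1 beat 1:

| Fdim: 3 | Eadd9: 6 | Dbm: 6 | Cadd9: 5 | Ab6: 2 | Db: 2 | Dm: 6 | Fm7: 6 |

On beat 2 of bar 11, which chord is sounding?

Beat 2 of bar 11 is beat (11−1)×2 + 2 = 22 overall.
Running totals: Fdim ends at 3, Eadd9 ends at 9, Dbm ends at 15, Cadd9 ends at 20, Ab6 ends at 22.
Beat 22 falls within Ab6.

Ab6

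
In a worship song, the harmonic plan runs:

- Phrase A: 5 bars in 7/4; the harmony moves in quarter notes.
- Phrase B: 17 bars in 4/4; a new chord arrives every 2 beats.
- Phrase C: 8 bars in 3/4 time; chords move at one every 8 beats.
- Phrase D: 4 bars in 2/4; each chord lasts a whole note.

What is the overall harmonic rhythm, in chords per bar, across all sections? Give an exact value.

37/17 chords per bar

A: 5 bars of 7 beats is 35 beats; at 1 beat each that's 35 chords.
B: 17 bars of 4 beats is 68 beats; at 2 beats each that's 34 chords.
C: 8 bars of 3 beats is 24 beats; at 8 beats each that's 3 chords.
D: 4 bars of 2 beats is 8 beats; at 4 beats each that's 2 chords.
Overall: 74 chords over 34 bars → 74/34 = 37/17 chords per bar.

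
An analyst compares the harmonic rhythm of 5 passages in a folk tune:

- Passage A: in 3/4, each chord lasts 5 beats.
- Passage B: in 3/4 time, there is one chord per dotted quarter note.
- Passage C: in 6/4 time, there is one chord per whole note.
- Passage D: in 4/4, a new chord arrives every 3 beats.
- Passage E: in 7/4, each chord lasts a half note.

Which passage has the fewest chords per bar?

Passage A

A: 3/5 = 0.6 chords/bar.
B: 3/1.5 = 2 chords/bar.
C: 6/4 = 1.5 chords/bar.
D: 4/3 = 4/3 chords/bar.
E: 7/2 = 3.5 chords/bar.
Slowest is A at 0.6 chords/bar.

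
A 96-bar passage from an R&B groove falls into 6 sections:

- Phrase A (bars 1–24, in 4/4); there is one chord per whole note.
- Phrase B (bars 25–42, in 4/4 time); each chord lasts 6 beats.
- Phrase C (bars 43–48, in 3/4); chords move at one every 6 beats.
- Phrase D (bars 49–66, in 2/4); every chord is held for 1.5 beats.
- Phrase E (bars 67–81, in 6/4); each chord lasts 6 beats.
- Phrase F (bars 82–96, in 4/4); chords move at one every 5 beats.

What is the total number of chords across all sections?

90 chords

A: 24·4 = 96 beats, 96/4 = 24 chords.
B: 18·4 = 72 beats, 72/6 = 12 chords.
C: 6·3 = 18 beats, 18/6 = 3 chords.
D: 18·2 = 36 beats, 36/1.5 = 24 chords.
E: 15·6 = 90 beats, 90/6 = 15 chords.
F: 15·4 = 60 beats, 60/5 = 12 chords.
Total: 24 + 12 + 3 + 24 + 15 + 12 = 90.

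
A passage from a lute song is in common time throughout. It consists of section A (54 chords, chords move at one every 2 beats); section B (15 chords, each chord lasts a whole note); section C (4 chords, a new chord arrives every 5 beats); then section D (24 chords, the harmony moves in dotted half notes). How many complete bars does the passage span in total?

65 bars

A: 54 × 2 = 108 beats = 27 bars.
B: 15 × 4 = 60 beats = 15 bars.
C: 4 × 5 = 20 beats = 5 bars.
D: 24 × 3 = 72 beats = 18 bars.
Total: 27 + 15 + 5 + 18 = 65 bars.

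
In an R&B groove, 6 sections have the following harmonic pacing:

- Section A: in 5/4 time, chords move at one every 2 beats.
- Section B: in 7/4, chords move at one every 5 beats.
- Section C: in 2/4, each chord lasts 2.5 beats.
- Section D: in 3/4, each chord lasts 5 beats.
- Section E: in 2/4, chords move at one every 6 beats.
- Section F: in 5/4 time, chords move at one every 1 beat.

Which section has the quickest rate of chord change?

A: each chord is 2 beats in 5/4, so 2.5 per bar.
B: each chord is 5 beats in 7/4, so 1.4 per bar.
C: each chord is 2.5 beats in 2/4, so 0.8 per bar.
D: each chord is 5 beats in 3/4, so 0.6 per bar.
E: each chord is 6 beats in 2/4, so 1/3 per bar.
F: each chord is 1 beat in 5/4, so 5 per bar.
Fastest is F at 5 chords/bar.

Section F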